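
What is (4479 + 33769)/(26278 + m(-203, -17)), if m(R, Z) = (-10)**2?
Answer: 19124/13189 ≈ 1.4500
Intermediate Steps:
m(R, Z) = 100
(4479 + 33769)/(26278 + m(-203, -17)) = (4479 + 33769)/(26278 + 100) = 38248/26378 = 38248*(1/26378) = 19124/13189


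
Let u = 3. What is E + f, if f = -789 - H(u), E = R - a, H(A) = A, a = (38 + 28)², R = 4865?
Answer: -283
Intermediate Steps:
a = 4356 (a = 66² = 4356)
E = 509 (E = 4865 - 1*4356 = 4865 - 4356 = 509)
f = -792 (f = -789 - 1*3 = -789 - 3 = -792)
E + f = 509 - 792 = -283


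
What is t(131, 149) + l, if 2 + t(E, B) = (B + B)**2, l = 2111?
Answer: 90913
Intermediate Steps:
t(E, B) = -2 + 4*B**2 (t(E, B) = -2 + (B + B)**2 = -2 + (2*B)**2 = -2 + 4*B**2)
t(131, 149) + l = (-2 + 4*149**2) + 2111 = (-2 + 4*22201) + 2111 = (-2 + 88804) + 2111 = 88802 + 2111 = 90913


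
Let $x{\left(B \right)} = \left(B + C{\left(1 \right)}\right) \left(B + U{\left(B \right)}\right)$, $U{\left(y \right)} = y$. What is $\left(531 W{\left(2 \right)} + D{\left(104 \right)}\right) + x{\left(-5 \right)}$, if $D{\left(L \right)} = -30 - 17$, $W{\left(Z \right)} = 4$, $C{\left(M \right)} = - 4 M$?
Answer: $2167$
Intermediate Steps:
$x{\left(B \right)} = 2 B \left(-4 + B\right)$ ($x{\left(B \right)} = \left(B - 4\right) \left(B + B\right) = \left(B - 4\right) 2 B = \left(-4 + B\right) 2 B = 2 B \left(-4 + B\right)$)
$D{\left(L \right)} = -47$ ($D{\left(L \right)} = -30 - 17 = -47$)
$\left(531 W{\left(2 \right)} + D{\left(104 \right)}\right) + x{\left(-5 \right)} = \left(531 \cdot 4 - 47\right) + 2 \left(-5\right) \left(-4 - 5\right) = \left(2124 - 47\right) + 2 \left(-5\right) \left(-9\right) = 2077 + 90 = 2167$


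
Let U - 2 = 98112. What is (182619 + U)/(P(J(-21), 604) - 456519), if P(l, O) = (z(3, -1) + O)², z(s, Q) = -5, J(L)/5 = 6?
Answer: -280733/97718 ≈ -2.8729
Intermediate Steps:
U = 98114 (U = 2 + 98112 = 98114)
J(L) = 30 (J(L) = 5*6 = 30)
P(l, O) = (-5 + O)²
(182619 + U)/(P(J(-21), 604) - 456519) = (182619 + 98114)/((-5 + 604)² - 456519) = 280733/(599² - 456519) = 280733/(358801 - 456519) = 280733/(-97718) = 280733*(-1/97718) = -280733/97718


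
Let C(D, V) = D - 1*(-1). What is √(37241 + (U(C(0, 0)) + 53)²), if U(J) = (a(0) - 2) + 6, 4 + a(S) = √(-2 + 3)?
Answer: √40157 ≈ 200.39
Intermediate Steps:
C(D, V) = 1 + D (C(D, V) = D + 1 = 1 + D)
a(S) = -3 (a(S) = -4 + √(-2 + 3) = -4 + √1 = -4 + 1 = -3)
U(J) = 1 (U(J) = (-3 - 2) + 6 = -5 + 6 = 1)
√(37241 + (U(C(0, 0)) + 53)²) = √(37241 + (1 + 53)²) = √(37241 + 54²) = √(37241 + 2916) = √40157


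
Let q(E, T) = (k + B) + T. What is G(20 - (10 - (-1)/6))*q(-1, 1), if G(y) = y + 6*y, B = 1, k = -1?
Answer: 413/6 ≈ 68.833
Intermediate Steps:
G(y) = 7*y
q(E, T) = T (q(E, T) = (-1 + 1) + T = 0 + T = T)
G(20 - (10 - (-1)/6))*q(-1, 1) = (7*(20 - (10 - (-1)/6)))*1 = (7*(20 - (10 - 1*(-⅙))))*1 = (7*(20 - (10 + ⅙)))*1 = (7*(20 - 1*61/6))*1 = (7*(20 - 61/6))*1 = (7*(59/6))*1 = (413/6)*1 = 413/6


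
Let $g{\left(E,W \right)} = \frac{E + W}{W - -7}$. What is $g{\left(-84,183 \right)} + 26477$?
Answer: $\frac{5030729}{190} \approx 26478.0$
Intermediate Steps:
$g{\left(E,W \right)} = \frac{E + W}{7 + W}$ ($g{\left(E,W \right)} = \frac{E + W}{W + \left(-62 + 69\right)} = \frac{E + W}{W + 7} = \frac{E + W}{7 + W}$)
$g{\left(-84,183 \right)} + 26477 = \frac{-84 + 183}{7 + 183} + 26477 = \frac{1}{190} \cdot 99 + 26477 = \frac{99}{190} + 26477 = \frac{5030729}{190}$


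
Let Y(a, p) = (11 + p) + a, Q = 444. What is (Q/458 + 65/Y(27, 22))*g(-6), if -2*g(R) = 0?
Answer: 0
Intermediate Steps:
g(R) = 0 (g(R) = -½*0 = 0)
Y(a, p) = 11 + a + p
(Q/458 + 65/Y(27, 22))*g(-6) = (444/458 + 65/(11 + 27 + 22))*0 = (444*(1/458) + 65/60)*0 = (222/229 + 65*(1/60))*0 = (222/229 + 13/12)*0 = (5641/2748)*0 = 0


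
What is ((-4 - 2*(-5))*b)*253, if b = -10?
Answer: -15180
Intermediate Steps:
((-4 - 2*(-5))*b)*253 = ((-4 - 2*(-5))*(-10))*253 = ((-4 + 10)*(-10))*253 = (6*(-10))*253 = -60*253 = -15180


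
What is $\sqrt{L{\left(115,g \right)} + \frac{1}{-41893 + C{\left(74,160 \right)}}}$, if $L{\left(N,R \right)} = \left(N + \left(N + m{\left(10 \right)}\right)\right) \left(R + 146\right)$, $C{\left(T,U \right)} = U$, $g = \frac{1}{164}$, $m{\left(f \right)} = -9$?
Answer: $\frac{\sqrt{41986306586354857}}{1140702} \approx 179.63$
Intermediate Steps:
$g = \frac{1}{164} \approx 0.0060976$
$L{\left(N,R \right)} = \left(-9 + 2 N\right) \left(146 + R\right)$ ($L{\left(N,R \right)} = \left(N + \left(N - 9\right)\right) \left(R + 146\right) = \left(N + \left(-9 + N\right)\right) \left(146 + R\right) = \left(-9 + 2 N\right) \left(146 + R\right)$)
$\sqrt{L{\left(115,g \right)} + \frac{1}{-41893 + C{\left(74,160 \right)}}} = \sqrt{\left(-1314 - \frac{9}{164} + 292 \cdot 115 + 2 \cdot 115 \cdot \frac{1}{164}\right) + \frac{1}{-41893 + 160}} = \sqrt{\left(-1314 - \frac{9}{164} + 33580 + \frac{115}{82}\right) + \frac{1}{-41733}} = \sqrt{\frac{5291845}{164} - \frac{1}{41733}} = \sqrt{\frac{220844567221}{6844212}} = \frac{\sqrt{41986306586354857}}{1140702}$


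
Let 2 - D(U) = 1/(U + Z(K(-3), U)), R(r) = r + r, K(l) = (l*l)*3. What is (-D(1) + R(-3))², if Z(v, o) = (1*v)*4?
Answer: 758641/11881 ≈ 63.853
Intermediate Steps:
K(l) = 3*l² (K(l) = l²*3 = 3*l²)
Z(v, o) = 4*v (Z(v, o) = v*4 = 4*v)
R(r) = 2*r
D(U) = 2 - 1/(108 + U) (D(U) = 2 - 1/(U + 4*(3*(-3)²)) = 2 - 1/(U + 4*(3*9)) = 2 - 1/(U + 4*27) = 2 - 1/(U + 108) = 2 - 1/(108 + U))
(-D(1) + R(-3))² = (-(215 + 2*1)/(108 + 1) + 2*(-3))² = (-(215 + 2)/109 - 6)² = (-217/109 - 6)² = (-871/109)² = 758641/11881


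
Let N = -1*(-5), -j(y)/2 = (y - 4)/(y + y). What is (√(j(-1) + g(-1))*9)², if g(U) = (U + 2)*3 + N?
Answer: 243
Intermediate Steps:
j(y) = -(-4 + y)/y (j(y) = -2*(y - 4)/(y + y) = -2*(-4 + y)/(2*y) = -2*(-4 + y)*1/(2*y) = -(-4 + y)/y)
N = 5
g(U) = 11 + 3*U (g(U) = (U + 2)*3 + 5 = (2 + U)*3 + 5 = (6 + 3*U) + 5 = 11 + 3*U)
(√(j(-1) + g(-1))*9)² = (√((4 - 1*(-1))/(-1) + (11 + 3*(-1)))*9)² = (√(-(4 + 1) + (11 - 3))*9)² = (√(-1*5 + 8)*9)² = (√(-5 + 8)*9)² = (√3*9)² = (9*√3)² = 243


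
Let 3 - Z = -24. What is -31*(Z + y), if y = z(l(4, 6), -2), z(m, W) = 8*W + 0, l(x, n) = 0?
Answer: -341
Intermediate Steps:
Z = 27 (Z = 3 - 1*(-24) = 3 + 24 = 27)
z(m, W) = 8*W
y = -16 (y = 8*(-2) = -16)
-31*(Z + y) = -31*(27 - 16) = -31*11 = -341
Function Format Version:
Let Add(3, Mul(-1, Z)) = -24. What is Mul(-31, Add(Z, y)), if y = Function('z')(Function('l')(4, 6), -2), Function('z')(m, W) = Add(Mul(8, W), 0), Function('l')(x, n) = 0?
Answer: -341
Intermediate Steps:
Z = 27 (Z = Add(3, Mul(-1, -24)) = Add(3, 24) = 27)
Function('z')(m, W) = Mul(8, W)
y = -16 (y = Mul(8, -2) = -16)
Mul(-31, Add(Z, y)) = Mul(-31, Add(27, -16)) = Mul(-31, 11) = -341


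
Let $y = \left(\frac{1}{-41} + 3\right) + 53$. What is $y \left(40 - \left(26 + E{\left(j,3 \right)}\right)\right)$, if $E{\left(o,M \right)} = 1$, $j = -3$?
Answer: $\frac{29835}{41} \approx 727.68$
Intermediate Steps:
$y = \frac{2295}{41}$ ($y = \left(- \frac{1}{41} + 3\right) + 53 = \frac{122}{41} + 53 = \frac{2295}{41} \approx 55.976$)
$y \left(40 - \left(26 + E{\left(j,3 \right)}\right)\right) = \frac{2295 \left(40 - 27\right)}{41} = \frac{2295}{41} \cdot 13 = \frac{29835}{41}$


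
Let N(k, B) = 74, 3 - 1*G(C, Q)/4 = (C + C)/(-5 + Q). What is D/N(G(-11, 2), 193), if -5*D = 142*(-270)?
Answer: 3834/37 ≈ 103.62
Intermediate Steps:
G(C, Q) = 12 - 8*C/(-5 + Q) (G(C, Q) = 12 - 4*(C + C)/(-5 + Q) = 12 - 4*2*C/(-5 + Q) = 12 - 8*C/(-5 + Q))
D = 7668 (D = -142*(-270)/5 = -1/5*(-38340) = 7668)
D/N(G(-11, 2), 193) = 7668/74 = 7668*(1/74) = 3834/37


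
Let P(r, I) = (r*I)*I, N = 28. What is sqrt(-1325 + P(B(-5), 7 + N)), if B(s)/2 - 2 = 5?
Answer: 5*sqrt(633) ≈ 125.80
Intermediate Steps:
B(s) = 14 (B(s) = 4 + 2*5 = 4 + 10 = 14)
P(r, I) = r*I**2 (P(r, I) = (I*r)*I = r*I**2)
sqrt(-1325 + P(B(-5), 7 + N)) = sqrt(-1325 + 14*(7 + 28)**2) = sqrt(-1325 + 14*35**2) = sqrt(-1325 + 14*1225) = sqrt(-1325 + 17150) = sqrt(15825) = 5*sqrt(633)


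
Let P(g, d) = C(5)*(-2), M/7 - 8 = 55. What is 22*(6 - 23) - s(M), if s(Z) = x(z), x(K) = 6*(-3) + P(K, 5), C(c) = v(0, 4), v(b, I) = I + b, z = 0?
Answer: -348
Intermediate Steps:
C(c) = 4 (C(c) = 4 + 0 = 4)
M = 441 (M = 56 + 7*55 = 56 + 385 = 441)
P(g, d) = -8 (P(g, d) = 4*(-2) = -8)
x(K) = -26 (x(K) = 6*(-3) - 8 = -18 - 8 = -26)
s(Z) = -26
22*(6 - 23) - s(M) = 22*(6 - 23) - 1*(-26) = 22*(-17) + 26 = -374 + 26 = -348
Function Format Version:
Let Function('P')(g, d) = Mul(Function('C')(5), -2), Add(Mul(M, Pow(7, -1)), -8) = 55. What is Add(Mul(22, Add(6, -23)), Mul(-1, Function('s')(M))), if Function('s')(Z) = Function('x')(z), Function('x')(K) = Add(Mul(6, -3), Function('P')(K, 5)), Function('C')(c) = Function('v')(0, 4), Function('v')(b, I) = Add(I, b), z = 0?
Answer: -348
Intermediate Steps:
Function('C')(c) = 4 (Function('C')(c) = Add(4, 0) = 4)
M = 441 (M = Add(56, Mul(7, 55)) = Add(56, 385) = 441)
Function('P')(g, d) = -8 (Function('P')(g, d) = Mul(4, -2) = -8)
Function('x')(K) = -26 (Function('x')(K) = Add(Mul(6, -3), -8) = Add(-18, -8) = -26)
Function('s')(Z) = -26
Add(Mul(22, Add(6, -23)), Mul(-1, Function('s')(M))) = Add(Mul(22, Add(6, -23)), Mul(-1, -26)) = Add(Mul(22, -17), 26) = Add(-374, 26) = -348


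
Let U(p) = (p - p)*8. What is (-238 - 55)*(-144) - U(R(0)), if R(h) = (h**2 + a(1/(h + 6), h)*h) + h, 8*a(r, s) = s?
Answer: 42192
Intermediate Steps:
a(r, s) = s/8
R(h) = h + 9*h**2/8 (R(h) = (h**2 + (h/8)*h) + h = (h**2 + h**2/8) + h = 9*h**2/8 + h = h + 9*h**2/8)
U(p) = 0 (U(p) = 0*8 = 0)
(-238 - 55)*(-144) - U(R(0)) = (-238 - 55)*(-144) - 1*0 = -293*(-144) + 0 = 42192 + 0 = 42192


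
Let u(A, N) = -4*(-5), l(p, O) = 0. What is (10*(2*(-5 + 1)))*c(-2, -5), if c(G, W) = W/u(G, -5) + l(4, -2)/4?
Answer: 20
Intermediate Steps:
u(A, N) = 20
c(G, W) = W/20 (c(G, W) = W/20 + 0/4 = W*(1/20) + 0*(¼) = W/20 + 0 = W/20)
(10*(2*(-5 + 1)))*c(-2, -5) = (10*(2*(-5 + 1)))*((1/20)*(-5)) = (10*(2*(-4)))*(-¼) = (10*(-8))*(-¼) = -80*(-¼) = 20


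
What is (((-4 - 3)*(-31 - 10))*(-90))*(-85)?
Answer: 2195550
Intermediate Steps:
(((-4 - 3)*(-31 - 10))*(-90))*(-85) = (-7*(-41)*(-90))*(-85) = (287*(-90))*(-85) = -25830*(-85) = 2195550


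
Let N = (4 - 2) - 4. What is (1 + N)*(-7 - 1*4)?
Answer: 11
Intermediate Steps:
N = -2 (N = 2 - 4 = -2)
(1 + N)*(-7 - 1*4) = (1 - 2)*(-7 - 1*4) = -(-7 - 4) = -1*(-11) = 11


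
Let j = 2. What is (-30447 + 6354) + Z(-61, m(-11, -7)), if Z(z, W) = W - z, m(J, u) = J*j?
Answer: -24054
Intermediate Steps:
m(J, u) = 2*J (m(J, u) = J*2 = 2*J)
(-30447 + 6354) + Z(-61, m(-11, -7)) = (-30447 + 6354) + (2*(-11) - 1*(-61)) = -24093 + (-22 + 61) = -24093 + 39 = -24054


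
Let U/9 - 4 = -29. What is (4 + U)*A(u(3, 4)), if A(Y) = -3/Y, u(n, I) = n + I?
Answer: 663/7 ≈ 94.714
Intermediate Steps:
U = -225 (U = 36 + 9*(-29) = 36 - 261 = -225)
u(n, I) = I + n
(4 + U)*A(u(3, 4)) = (4 - 225)*(-3/(4 + 3)) = -(-663)/7 = -221*(-3/7) = 663/7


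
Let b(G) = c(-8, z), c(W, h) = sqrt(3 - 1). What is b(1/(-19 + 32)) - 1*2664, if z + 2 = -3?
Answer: -2664 + sqrt(2) ≈ -2662.6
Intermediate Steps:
z = -5 (z = -2 - 3 = -5)
c(W, h) = sqrt(2)
b(G) = sqrt(2)
b(1/(-19 + 32)) - 1*2664 = sqrt(2) - 1*2664 = sqrt(2) - 2664 = -2664 + sqrt(2)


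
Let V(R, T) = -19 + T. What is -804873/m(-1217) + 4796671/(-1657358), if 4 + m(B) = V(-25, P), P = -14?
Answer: 1333785228707/61322246 ≈ 21750.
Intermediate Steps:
m(B) = -37 (m(B) = -4 + (-19 - 14) = -4 - 33 = -37)
-804873/m(-1217) + 4796671/(-1657358) = -804873/(-37) + 4796671/(-1657358) = -804873*(-1/37) + 4796671*(-1/1657358) = 804873/37 - 4796671/1657358 = 1333785228707/61322246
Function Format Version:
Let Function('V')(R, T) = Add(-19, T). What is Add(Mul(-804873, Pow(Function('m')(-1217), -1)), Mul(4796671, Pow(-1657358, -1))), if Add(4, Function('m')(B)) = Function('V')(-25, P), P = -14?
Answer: Rational(1333785228707, 61322246) ≈ 21750.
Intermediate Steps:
Function('m')(B) = -37 (Function('m')(B) = Add(-4, Add(-19, -14)) = Add(-4, -33) = -37)
Add(Mul(-804873, Pow(Function('m')(-1217), -1)), Mul(4796671, Pow(-1657358, -1))) = Add(Mul(-804873, Pow(-37, -1)), Mul(4796671, Pow(-1657358, -1))) = Add(Mul(-804873, Rational(-1, 37)), Mul(4796671, Rational(-1, 1657358))) = Add(Rational(804873, 37), Rational(-4796671, 1657358)) = Rational(1333785228707, 61322246)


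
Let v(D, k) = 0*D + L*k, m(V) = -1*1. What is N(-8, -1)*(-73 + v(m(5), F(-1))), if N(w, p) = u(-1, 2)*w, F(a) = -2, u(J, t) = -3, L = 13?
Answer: -2376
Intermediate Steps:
m(V) = -1
N(w, p) = -3*w
v(D, k) = 13*k (v(D, k) = 0*D + 13*k = 0 + 13*k = 13*k)
N(-8, -1)*(-73 + v(m(5), F(-1))) = (-3*(-8))*(-73 + 13*(-2)) = 24*(-73 - 26) = 24*(-99) = -2376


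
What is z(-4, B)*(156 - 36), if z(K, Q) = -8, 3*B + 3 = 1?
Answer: -960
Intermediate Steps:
B = -2/3 (B = -1 + (1/3)*1 = -1 + 1/3 = -2/3 ≈ -0.66667)
z(-4, B)*(156 - 36) = -8*(156 - 36) = -8*120 = -960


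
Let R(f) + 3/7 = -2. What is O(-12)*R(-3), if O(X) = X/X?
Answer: -17/7 ≈ -2.4286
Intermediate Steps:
R(f) = -17/7 (R(f) = -3/7 - 2 = -17/7)
O(X) = 1
O(-12)*R(-3) = 1*(-17/7) = -17/7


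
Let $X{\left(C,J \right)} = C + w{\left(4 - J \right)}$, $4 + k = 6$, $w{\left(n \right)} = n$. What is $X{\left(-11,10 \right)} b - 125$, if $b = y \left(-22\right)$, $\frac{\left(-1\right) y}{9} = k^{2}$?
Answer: $-13589$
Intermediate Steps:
$k = 2$ ($k = -4 + 6 = 2$)
$y = -36$ ($y = - 9 \cdot 2^{2} = \left(-9\right) 4 = -36$)
$X{\left(C,J \right)} = 4 + C - J$ ($X{\left(C,J \right)} = C - \left(-4 + J\right) = 4 + C - J$)
$b = 792$ ($b = \left(-36\right) \left(-22\right) = 792$)
$X{\left(-11,10 \right)} b - 125 = \left(4 - 11 - 10\right) 792 - 125 = \left(-17\right) 792 - 125 = -13464 - 125 = -13589$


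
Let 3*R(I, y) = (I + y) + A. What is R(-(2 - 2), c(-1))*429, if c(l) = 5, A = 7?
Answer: 1716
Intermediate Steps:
R(I, y) = 7/3 + I/3 + y/3 (R(I, y) = ((I + y) + 7)/3 = (7 + I + y)/3 = 7/3 + I/3 + y/3)
R(-(2 - 2), c(-1))*429 = (7/3 + (-(2 - 2))/3 + (⅓)*5)*429 = (7/3 + (-1*0)/3 + 5/3)*429 = (7/3 + (⅓)*0 + 5/3)*429 = (7/3 + 0 + 5/3)*429 = 4*429 = 1716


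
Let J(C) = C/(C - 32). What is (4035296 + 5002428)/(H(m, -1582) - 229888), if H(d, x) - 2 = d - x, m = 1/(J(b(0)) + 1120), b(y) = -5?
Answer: -374568471180/9462059243 ≈ -39.586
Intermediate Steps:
J(C) = C/(-32 + C)
m = 37/41445 (m = 1/(-5/(-32 - 5) + 1120) = 1/(-5/(-37) + 1120) = 1/(-5*(-1/37) + 1120) = 1/(5/37 + 1120) = 1/(41445/37) = 37/41445 ≈ 0.00089275)
H(d, x) = 2 + d - x (H(d, x) = 2 + (d - x) = 2 + d - x)
(4035296 + 5002428)/(H(m, -1582) - 229888) = (4035296 + 5002428)/((2 + 37/41445 - 1*(-1582)) - 229888) = 9037724/((2 + 37/41445 + 1582) - 229888) = 9037724/(65648917/41445 - 229888) = 9037724/(-9462059243/41445) = 9037724*(-41445/9462059243) = -374568471180/9462059243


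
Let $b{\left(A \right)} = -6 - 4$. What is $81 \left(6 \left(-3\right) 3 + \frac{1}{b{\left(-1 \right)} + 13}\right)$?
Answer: $-4347$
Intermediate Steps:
$b{\left(A \right)} = -10$
$81 \left(6 \left(-3\right) 3 + \frac{1}{b{\left(-1 \right)} + 13}\right) = 81 \left(6 \left(-3\right) 3 + \frac{1}{-10 + 13}\right) = 81 \left(\left(-18\right) 3 + \frac{1}{3}\right) = 81 \left(-54 + \frac{1}{3}\right) = 81 \left(- \frac{161}{3}\right) = -4347$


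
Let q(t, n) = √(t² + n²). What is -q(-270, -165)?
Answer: -15*√445 ≈ -316.43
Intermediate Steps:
q(t, n) = √(n² + t²)
-q(-270, -165) = -√((-165)² + (-270)²) = -√(27225 + 72900) = -√100125 = -15*√445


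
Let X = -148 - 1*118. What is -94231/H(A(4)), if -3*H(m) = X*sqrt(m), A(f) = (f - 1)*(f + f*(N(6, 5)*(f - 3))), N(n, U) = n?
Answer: -94231*sqrt(21)/3724 ≈ -115.96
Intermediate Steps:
A(f) = (-1 + f)*(f + f*(-18 + 6*f)) (A(f) = (f - 1)*(f + f*(6*(f - 3))) = (-1 + f)*(f + f*(6*(-3 + f))) = (-1 + f)*(f + f*(-18 + 6*f)))
X = -266 (X = -148 - 118 = -266)
H(m) = 266*sqrt(m)/3 (H(m) = -(-266)*sqrt(m)/3 = 266*sqrt(m)/3)
-94231/H(A(4)) = -94231*3/(532*sqrt(17 - 23*4 + 6*4**2)) = -94231*3/(532*sqrt(17 - 92 + 6*16)) = -94231*3/(532*sqrt(17 - 92 + 96)) = -94231*sqrt(21)/3724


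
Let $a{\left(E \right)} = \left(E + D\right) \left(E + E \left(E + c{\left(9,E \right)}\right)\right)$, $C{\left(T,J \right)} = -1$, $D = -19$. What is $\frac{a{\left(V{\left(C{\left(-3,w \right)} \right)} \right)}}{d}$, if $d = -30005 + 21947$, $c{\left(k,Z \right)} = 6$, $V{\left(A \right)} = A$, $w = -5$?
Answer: $- \frac{20}{1343} \approx -0.014892$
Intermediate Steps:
$d = -8058$
$a{\left(E \right)} = \left(-19 + E\right) \left(E + E \left(6 + E\right)\right)$ ($a{\left(E \right)} = \left(E - 19\right) \left(E + E \left(E + 6\right)\right) = \left(-19 + E\right) \left(E + E \left(6 + E\right)\right)$)
$\frac{a{\left(V{\left(C{\left(-3,w \right)} \right)} \right)}}{d} = \frac{\left(-1\right) \left(-133 + \left(-1\right)^{2} - -12\right)}{-8058} = - (-133 + 1 + 12) \left(- \frac{1}{8058}\right) = \left(-1\right) \left(-120\right) \left(- \frac{1}{8058}\right) = 120 \left(- \frac{1}{8058}\right) = - \frac{20}{1343}$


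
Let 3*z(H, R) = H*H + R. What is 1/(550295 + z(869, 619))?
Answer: 3/2406665 ≈ 1.2465e-6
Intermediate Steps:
z(H, R) = R/3 + H**2/3 (z(H, R) = (H*H + R)/3 = (H**2 + R)/3 = (R + H**2)/3 = R/3 + H**2/3)
1/(550295 + z(869, 619)) = 1/(550295 + ((1/3)*619 + (1/3)*869**2)) = 1/(550295 + (619/3 + (1/3)*755161)) = 1/(550295 + (619/3 + 755161/3)) = 1/(550295 + 755780/3) = 1/(2406665/3) = 3/2406665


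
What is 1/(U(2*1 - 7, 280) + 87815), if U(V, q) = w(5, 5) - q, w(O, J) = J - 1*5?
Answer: 1/87535 ≈ 1.1424e-5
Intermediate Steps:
w(O, J) = -5 + J (w(O, J) = J - 5 = -5 + J)
U(V, q) = -q (U(V, q) = (-5 + 5) - q = 0 - q = -q)
1/(U(2*1 - 7, 280) + 87815) = 1/(-1*280 + 87815) = 1/(-280 + 87815) = 1/87535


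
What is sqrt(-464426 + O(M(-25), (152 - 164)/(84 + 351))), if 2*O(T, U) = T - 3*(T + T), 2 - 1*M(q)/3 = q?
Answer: I*sqrt(1858514)/2 ≈ 681.64*I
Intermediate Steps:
M(q) = 6 - 3*q
O(T, U) = -5*T/2 (O(T, U) = (T - 3*(T + T))/2 = (T - 6*T)/2 = (-5*T)/2 = -5*T/2)
sqrt(-464426 + O(M(-25), (152 - 164)/(84 + 351))) = sqrt(-464426 - 5*(6 - 3*(-25))/2) = sqrt(-464426 - 5*(6 + 75)/2) = sqrt(-464426 - 5/2*81) = sqrt(-464426 - 405/2) = sqrt(-929257/2) = I*sqrt(1858514)/2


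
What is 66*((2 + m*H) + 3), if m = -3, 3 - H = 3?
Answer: 330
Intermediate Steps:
H = 0 (H = 3 - 1*3 = 3 - 3 = 0)
66*((2 + m*H) + 3) = 66*((2 - 3*0) + 3) = 66*((2 + 0) + 3) = 66*(2 + 3) = 66*5 = 330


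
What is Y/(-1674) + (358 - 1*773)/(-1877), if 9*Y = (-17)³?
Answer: 15474091/28278882 ≈ 0.54720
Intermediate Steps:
Y = -4913/9 (Y = (⅑)*(-17)³ = (⅑)*(-4913) = -4913/9 ≈ -545.89)
Y/(-1674) + (358 - 1*773)/(-1877) = -4913/9/(-1674) + (358 - 1*773)/(-1877) = -4913/9*(-1/1674) + (358 - 773)*(-1/1877) = 4913/15066 - 415*(-1/1877) = 4913/15066 + 415/1877 = 15474091/28278882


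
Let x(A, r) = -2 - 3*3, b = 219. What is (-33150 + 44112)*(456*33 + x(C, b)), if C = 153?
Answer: 164835594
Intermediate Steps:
x(A, r) = -11 (x(A, r) = -2 - 9 = -11)
(-33150 + 44112)*(456*33 + x(C, b)) = (-33150 + 44112)*(456*33 - 11) = 10962*(15048 - 11) = 10962*15037 = 164835594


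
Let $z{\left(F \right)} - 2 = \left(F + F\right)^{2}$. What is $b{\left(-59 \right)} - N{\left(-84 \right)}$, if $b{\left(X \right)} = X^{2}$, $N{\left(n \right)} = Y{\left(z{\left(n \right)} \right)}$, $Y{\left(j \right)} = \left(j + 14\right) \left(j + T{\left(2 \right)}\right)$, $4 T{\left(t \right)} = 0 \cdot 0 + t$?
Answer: $-797112879$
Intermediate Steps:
$T{\left(t \right)} = \frac{t}{4}$ ($T{\left(t \right)} = \frac{0 \cdot 0 + t}{4} = \frac{0 + t}{4} = \frac{t}{4}$)
$z{\left(F \right)} = 2 + 4 F^{2}$ ($z{\left(F \right)} = 2 + \left(F + F\right)^{2} = 2 + \left(2 F\right)^{2} = 2 + 4 F^{2}$)
$Y{\left(j \right)} = \left(\frac{1}{2} + j\right) \left(14 + j\right)$ ($Y{\left(j \right)} = \left(j + 14\right) \left(j + \frac{1}{4} \cdot 2\right) = \left(14 + j\right) \left(j + \frac{1}{2}\right) = \left(14 + j\right) \left(\frac{1}{2} + j\right) = \left(\frac{1}{2} + j\right) \left(14 + j\right)$)
$N{\left(n \right)} = 36 + \left(2 + 4 n^{2}\right)^{2} + 58 n^{2}$ ($N{\left(n \right)} = 7 + \left(2 + 4 n^{2}\right)^{2} + \frac{29 \left(2 + 4 n^{2}\right)}{2} = 7 + \left(2 + 4 n^{2}\right)^{2} + \left(29 + 58 n^{2}\right) = 36 + \left(2 + 4 n^{2}\right)^{2} + 58 n^{2}$)
$b{\left(-59 \right)} - N{\left(-84 \right)} = \left(-59\right)^{2} - \left(40 + 16 \left(-84\right)^{4} + 74 \left(-84\right)^{2}\right) = 3481 - \left(40 + 16 \cdot 49787136 + 74 \cdot 7056\right) = 3481 - \left(40 + 796594176 + 522144\right) = 3481 - 797116360 = -797112879$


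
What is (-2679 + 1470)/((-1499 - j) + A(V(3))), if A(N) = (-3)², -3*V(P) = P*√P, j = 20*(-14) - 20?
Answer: 1209/1190 ≈ 1.0160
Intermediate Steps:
j = -300 (j = -280 - 20 = -300)
V(P) = -P^(3/2)/3 (V(P) = -P*√P/3 = -P^(3/2)/3)
A(N) = 9
(-2679 + 1470)/((-1499 - j) + A(V(3))) = (-2679 + 1470)/((-1499 - 1*(-300)) + 9) = -1209/((-1499 + 300) + 9) = -1209/(-1199 + 9) = -1209/(-1190) = -1209*(-1/1190) = 1209/1190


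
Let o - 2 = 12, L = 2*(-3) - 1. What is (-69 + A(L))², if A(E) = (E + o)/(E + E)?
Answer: 19321/4 ≈ 4830.3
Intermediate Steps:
L = -7 (L = -6 - 1 = -7)
o = 14 (o = 2 + 12 = 14)
A(E) = (14 + E)/(2*E) (A(E) = (E + 14)/(E + E) = (14 + E)/((2*E)) = (14 + E)*(1/(2*E)) = (14 + E)/(2*E))
(-69 + A(L))² = (-69 + (½)*(14 - 7)/(-7))² = (-69 + (½)*(-⅐)*7)² = (-69 - ½)² = (-139/2)² = 19321/4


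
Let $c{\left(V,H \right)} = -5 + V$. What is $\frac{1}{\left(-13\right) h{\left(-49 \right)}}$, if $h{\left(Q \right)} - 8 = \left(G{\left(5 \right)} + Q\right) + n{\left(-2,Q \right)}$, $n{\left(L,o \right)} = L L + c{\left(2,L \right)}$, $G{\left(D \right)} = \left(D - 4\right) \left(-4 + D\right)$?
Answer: $\frac{1}{507} \approx 0.0019724$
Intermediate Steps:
$G{\left(D \right)} = \left(-4 + D\right)^{2}$ ($G{\left(D \right)} = \left(-4 + D\right) \left(-4 + D\right) = \left(-4 + D\right)^{2}$)
$n{\left(L,o \right)} = -3 + L^{2}$ ($n{\left(L,o \right)} = L L + \left(-5 + 2\right) = L^{2} - 3 = -3 + L^{2}$)
$h{\left(Q \right)} = 10 + Q$ ($h{\left(Q \right)} = 8 - \left(3 - 4 - Q - \left(-4 + 5\right)^{2}\right) = 8 + \left(\left(1^{2} + Q\right) + \left(-3 + 4\right)\right) = 8 + \left(\left(1 + Q\right) + 1\right) = 8 + \left(2 + Q\right) = 10 + Q$)
$\frac{1}{\left(-13\right) h{\left(-49 \right)}} = \frac{1}{\left(-13\right) \left(10 - 49\right)} = \frac{1}{\left(-13\right) \left(-39\right)} = \frac{1}{507}$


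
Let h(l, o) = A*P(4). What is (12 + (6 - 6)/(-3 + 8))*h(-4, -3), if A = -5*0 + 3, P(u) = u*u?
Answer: 576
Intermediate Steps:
P(u) = u**2
A = 3 (A = 0 + 3 = 3)
h(l, o) = 48 (h(l, o) = 3*4**2 = 3*16 = 48)
(12 + (6 - 6)/(-3 + 8))*h(-4, -3) = (12 + (6 - 6)/(-3 + 8))*48 = (12 + 0/5)*48 = (12 + 0*(1/5))*48 = (12 + 0)*48 = 12*48 = 576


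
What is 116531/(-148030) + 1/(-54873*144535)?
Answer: -184843081639247/234807230442330 ≈ -0.78721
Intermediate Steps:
116531/(-148030) + 1/(-54873*144535) = 116531*(-1/148030) - 1/54873*1/144535 = -116531/148030 - 1/7931069055 = -184843081639247/234807230442330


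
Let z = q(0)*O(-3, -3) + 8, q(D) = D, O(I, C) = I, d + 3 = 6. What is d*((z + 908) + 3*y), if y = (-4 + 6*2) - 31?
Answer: 2541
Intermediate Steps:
d = 3 (d = -3 + 6 = 3)
z = 8 (z = 0*(-3) + 8 = 0 + 8 = 8)
y = -23 (y = (-4 + 12) - 31 = 8 - 31 = -23)
d*((z + 908) + 3*y) = 3*((8 + 908) + 3*(-23)) = 3*(916 - 69) = 3*847 = 2541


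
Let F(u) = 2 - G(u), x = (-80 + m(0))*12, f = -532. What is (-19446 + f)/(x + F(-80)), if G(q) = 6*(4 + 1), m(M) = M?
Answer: 9989/494 ≈ 20.221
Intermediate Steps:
x = -960 (x = (-80 + 0)*12 = -80*12 = -960)
G(q) = 30 (G(q) = 6*5 = 30)
F(u) = -28 (F(u) = 2 - 1*30 = 2 - 30 = -28)
(-19446 + f)/(x + F(-80)) = (-19446 - 532)/(-960 - 28) = -19978/(-988) = -19978*(-1/988) = 9989/494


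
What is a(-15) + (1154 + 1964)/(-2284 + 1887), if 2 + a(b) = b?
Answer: -9867/397 ≈ -24.854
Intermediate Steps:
a(b) = -2 + b
a(-15) + (1154 + 1964)/(-2284 + 1887) = (-2 - 15) + (1154 + 1964)/(-2284 + 1887) = -17 + 3118/(-397) = -17 + 3118*(-1/397) = -17 - 3118/397 = -9867/397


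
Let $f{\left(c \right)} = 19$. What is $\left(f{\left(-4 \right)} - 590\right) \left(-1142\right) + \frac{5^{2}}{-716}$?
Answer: $\frac{466890687}{716} \approx 6.5208 \cdot 10^{5}$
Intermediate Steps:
$\left(f{\left(-4 \right)} - 590\right) \left(-1142\right) + \frac{5^{2}}{-716} = \left(19 - 590\right) \left(-1142\right) + \frac{5^{2}}{-716} = \left(-571\right) \left(-1142\right) + 25 \left(- \frac{1}{716}\right) = 652082 - \frac{25}{716} = \frac{466890687}{716}$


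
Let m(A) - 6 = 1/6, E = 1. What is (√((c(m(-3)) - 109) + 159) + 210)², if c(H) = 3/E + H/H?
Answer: 44154 + 1260*√6 ≈ 47240.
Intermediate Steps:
m(A) = 37/6 (m(A) = 6 + 1/6 = 6 + ⅙ = 37/6)
c(H) = 4 (c(H) = 3/1 + H/H = 3*1 + 1 = 3 + 1 = 4)
(√((c(m(-3)) - 109) + 159) + 210)² = (√((4 - 109) + 159) + 210)² = (√(-105 + 159) + 210)² = (√54 + 210)² = (3*√6 + 210)² = (210 + 3*√6)²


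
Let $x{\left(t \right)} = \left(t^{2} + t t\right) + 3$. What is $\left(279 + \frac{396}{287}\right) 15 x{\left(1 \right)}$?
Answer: $\frac{6035175}{287} \approx 21028.0$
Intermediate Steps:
$x{\left(t \right)} = 3 + 2 t^{2}$ ($x{\left(t \right)} = \left(t^{2} + t^{2}\right) + 3 = 2 t^{2} + 3 = 3 + 2 t^{2}$)
$\left(279 + \frac{396}{287}\right) 15 x{\left(1 \right)} = \left(279 + \frac{396}{287}\right) 15 \left(3 + 2 \cdot 1^{2}\right) = \left(279 + 396 \cdot \frac{1}{287}\right) 15 \left(3 + 2 \cdot 1\right) = \left(279 + \frac{396}{287}\right) 15 \left(3 + 2\right) = \frac{80469 \cdot 15 \cdot 5}{287} = \frac{80469}{287} \cdot 75 = \frac{6035175}{287}$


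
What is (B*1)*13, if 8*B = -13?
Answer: -169/8 ≈ -21.125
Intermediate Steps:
B = -13/8 (B = (1/8)*(-13) = -13/8 ≈ -1.6250)
(B*1)*13 = -13/8*1*13 = -13/8*13 = -169/8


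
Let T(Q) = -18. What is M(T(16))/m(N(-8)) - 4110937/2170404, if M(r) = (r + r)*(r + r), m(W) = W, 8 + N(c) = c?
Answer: -179913661/2170404 ≈ -82.894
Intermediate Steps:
N(c) = -8 + c
M(r) = 4*r**2 (M(r) = (2*r)*(2*r) = 4*r**2)
M(T(16))/m(N(-8)) - 4110937/2170404 = (4*(-18)**2)/(-8 - 8) - 4110937/2170404 = (4*324)/(-16) - 4110937*1/2170404 = 1296*(-1/16) - 4110937/2170404 = -81 - 4110937/2170404 = -179913661/2170404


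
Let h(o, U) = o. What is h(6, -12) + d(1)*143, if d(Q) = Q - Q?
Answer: 6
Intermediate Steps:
d(Q) = 0
h(6, -12) + d(1)*143 = 6 + 0*143 = 6 + 0 = 6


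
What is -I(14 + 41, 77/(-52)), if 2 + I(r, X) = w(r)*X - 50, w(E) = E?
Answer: 6939/52 ≈ 133.44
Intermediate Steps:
I(r, X) = -52 + X*r (I(r, X) = -2 + (r*X - 50) = -2 + (X*r - 50) = -2 + (-50 + X*r) = -52 + X*r)
-I(14 + 41, 77/(-52)) = -(-52 + (77/(-52))*(14 + 41)) = -(-52 + (77*(-1/52))*55) = -(-52 - 77/52*55) = -(-52 - 4235/52) = -1*(-6939/52) = 6939/52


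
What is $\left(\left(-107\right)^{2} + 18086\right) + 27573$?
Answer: $57108$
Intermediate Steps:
$\left(\left(-107\right)^{2} + 18086\right) + 27573 = \left(11449 + 18086\right) + 27573 = 29535 + 27573 = 57108$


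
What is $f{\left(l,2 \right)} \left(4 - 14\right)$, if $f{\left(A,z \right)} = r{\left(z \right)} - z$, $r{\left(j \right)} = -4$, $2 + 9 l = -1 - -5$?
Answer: $60$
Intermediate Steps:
$l = \frac{2}{9}$ ($l = - \frac{2}{9} + \frac{-1 - -5}{9} = - \frac{2}{9} + \frac{-1 + 5}{9} = - \frac{2}{9} + \frac{1}{9} \cdot 4 = - \frac{2}{9} + \frac{4}{9} = \frac{2}{9} \approx 0.22222$)
$f{\left(A,z \right)} = -4 - z$
$f{\left(l,2 \right)} \left(4 - 14\right) = \left(-4 - 2\right) \left(4 - 14\right) = \left(-4 - 2\right) \left(-10\right) = \left(-6\right) \left(-10\right) = 60$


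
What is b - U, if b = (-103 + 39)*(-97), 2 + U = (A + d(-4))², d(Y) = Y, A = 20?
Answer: 5954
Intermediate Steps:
U = 254 (U = -2 + (20 - 4)² = -2 + 16² = -2 + 256 = 254)
b = 6208 (b = -64*(-97) = 6208)
b - U = 6208 - 1*254 = 6208 - 254 = 5954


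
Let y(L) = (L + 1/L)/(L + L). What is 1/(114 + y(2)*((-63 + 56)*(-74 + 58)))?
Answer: 1/184 ≈ 0.0054348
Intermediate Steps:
y(L) = (L + 1/L)/(2*L) (y(L) = (L + 1/L)/((2*L)) = (L + 1/L)*(1/(2*L)) = (L + 1/L)/(2*L))
1/(114 + y(2)*((-63 + 56)*(-74 + 58))) = 1/(114 + ((½)*(1 + 2²)/2²)*((-63 + 56)*(-74 + 58))) = 1/(114 + ((½)*(¼)*(1 + 4))*(-7*(-16))) = 1/(114 + ((½)*(¼)*5)*112) = 1/(114 + (5/8)*112) = 1/(114 + 70) = 1/184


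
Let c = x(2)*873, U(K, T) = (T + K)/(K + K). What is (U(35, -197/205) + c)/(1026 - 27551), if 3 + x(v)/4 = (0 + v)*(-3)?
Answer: 225492411/190316875 ≈ 1.1848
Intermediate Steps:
x(v) = -12 - 12*v (x(v) = -12 + 4*((0 + v)*(-3)) = -12 + 4*(v*(-3)) = -12 + 4*(-3*v) = -12 - 12*v)
U(K, T) = (K + T)/(2*K) (U(K, T) = (K + T)/((2*K)) = (K + T)*(1/(2*K)) = (K + T)/(2*K))
c = -31428 (c = (-12 - 12*2)*873 = (-12 - 24)*873 = -36*873 = -31428)
(U(35, -197/205) + c)/(1026 - 27551) = ((½)*(35 - 197/205)/35 - 31428)/(1026 - 27551) = ((½)*(1/35)*(35 - 197*1/205) - 31428)/(-26525) = ((½)*(1/35)*(35 - 197/205) - 31428)*(-1/26525) = ((½)*(1/35)*(6978/205) - 31428)*(-1/26525) = (3489/7175 - 31428)*(-1/26525) = -225492411/7175*(-1/26525) = 225492411/190316875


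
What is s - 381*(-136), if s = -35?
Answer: 51781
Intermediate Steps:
s - 381*(-136) = -35 - 381*(-136) = -35 + 51816 = 51781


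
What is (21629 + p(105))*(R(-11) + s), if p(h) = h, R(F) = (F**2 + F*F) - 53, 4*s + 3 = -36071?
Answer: -191900353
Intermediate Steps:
s = -18037/2 (s = -3/4 + (1/4)*(-36071) = -3/4 - 36071/4 = -18037/2 ≈ -9018.5)
R(F) = -53 + 2*F**2 (R(F) = (F**2 + F**2) - 53 = 2*F**2 - 53 = -53 + 2*F**2)
(21629 + p(105))*(R(-11) + s) = (21629 + 105)*((-53 + 2*(-11)**2) - 18037/2) = 21734*((-53 + 2*121) - 18037/2) = 21734*((-53 + 242) - 18037/2) = 21734*(189 - 18037/2) = 21734*(-17659/2) = -191900353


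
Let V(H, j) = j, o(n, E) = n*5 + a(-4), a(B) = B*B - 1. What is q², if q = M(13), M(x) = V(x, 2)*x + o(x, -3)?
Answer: 11236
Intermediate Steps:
a(B) = -1 + B² (a(B) = B² - 1 = -1 + B²)
o(n, E) = 15 + 5*n (o(n, E) = n*5 + (-1 + (-4)²) = 5*n + (-1 + 16) = 5*n + 15 = 15 + 5*n)
M(x) = 15 + 7*x (M(x) = 2*x + (15 + 5*x) = 15 + 7*x)
q = 106 (q = 15 + 7*13 = 15 + 91 = 106)
q² = 106² = 11236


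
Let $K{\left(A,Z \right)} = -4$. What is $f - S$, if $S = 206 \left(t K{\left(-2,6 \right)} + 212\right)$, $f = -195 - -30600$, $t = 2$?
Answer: $-11619$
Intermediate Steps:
$f = 30405$ ($f = -195 + 30600 = 30405$)
$S = 42024$ ($S = 206 \left(2 \left(-4\right) + 212\right) = 206 \left(-8 + 212\right) = 206 \cdot 204 = 42024$)
$f - S = 30405 - 42024 = -11619$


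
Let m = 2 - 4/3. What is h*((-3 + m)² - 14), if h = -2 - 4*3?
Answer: 1078/9 ≈ 119.78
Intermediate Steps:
h = -14 (h = -2 - 12 = -14)
m = ⅔ (m = 2 - 4*⅓ = 2 - 4/3 = ⅔ ≈ 0.66667)
h*((-3 + m)² - 14) = -14*((-3 + ⅔)² - 14) = -14*((-7/3)² - 14) = -14*(49/9 - 14) = -14*(-77/9) = 1078/9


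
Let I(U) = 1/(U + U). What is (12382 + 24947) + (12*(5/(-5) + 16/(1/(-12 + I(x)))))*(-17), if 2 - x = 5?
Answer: 77245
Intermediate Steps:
x = -3 (x = 2 - 1*5 = 2 - 5 = -3)
I(U) = 1/(2*U)
(12382 + 24947) + (12*(5/(-5) + 16/(1/(-12 + I(x)))))*(-17) = (12382 + 24947) + (12*(5/(-5) + 16/(1/(-12 + (½)/(-3)))))*(-17) = 37329 + (12*(5*(-⅕) + 16/(1/(-12 + (½)*(-⅓)))))*(-17) = 37329 + (12*(-1 + 16/(1/(-12 - ⅙))))*(-17) = 37329 + (12*(-1 + 16/(1/(-73/6))))*(-17) = 37329 + (12*(-1 + 16/(-6/73)))*(-17) = 37329 + (12*(-1 + 16*(-73/6)))*(-17) = 37329 + (12*(-1 - 584/3))*(-17) = 37329 + (12*(-587/3))*(-17) = 37329 - 2348*(-17) = 37329 + 39916 = 77245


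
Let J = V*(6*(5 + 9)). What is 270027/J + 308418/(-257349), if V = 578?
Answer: 6057429743/1388312072 ≈ 4.3632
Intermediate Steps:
J = 48552 (J = 578*(6*(5 + 9)) = 578*(6*14) = 578*84 = 48552)
270027/J + 308418/(-257349) = 270027/48552 + 308418/(-257349) = 270027*(1/48552) + 308418*(-1/257349) = 90009/16184 - 102806/85783 = 6057429743/1388312072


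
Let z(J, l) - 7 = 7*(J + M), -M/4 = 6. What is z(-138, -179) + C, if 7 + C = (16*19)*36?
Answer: 9810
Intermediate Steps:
M = -24 (M = -4*6 = -24)
z(J, l) = -161 + 7*J (z(J, l) = 7 + 7*(J - 24) = 7 + 7*(-24 + J) = 7 + (-168 + 7*J) = -161 + 7*J)
C = 10937 (C = -7 + (16*19)*36 = -7 + 304*36 = -7 + 10944 = 10937)
z(-138, -179) + C = (-161 + 7*(-138)) + 10937 = (-161 - 966) + 10937 = -1127 + 10937 = 9810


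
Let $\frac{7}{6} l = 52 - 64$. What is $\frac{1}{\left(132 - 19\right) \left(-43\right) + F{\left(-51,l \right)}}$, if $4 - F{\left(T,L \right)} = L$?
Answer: $- \frac{7}{33913} \approx -0.00020641$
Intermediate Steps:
$l = - \frac{72}{7}$ ($l = \frac{6 \left(52 - 64\right)}{7} = \frac{6}{7} \left(-12\right) = - \frac{72}{7} \approx -10.286$)
$F{\left(T,L \right)} = 4 - L$
$\frac{1}{\left(132 - 19\right) \left(-43\right) + F{\left(-51,l \right)}} = \frac{1}{\left(132 - 19\right) \left(-43\right) + \left(4 - - \frac{72}{7}\right)} = \frac{1}{113 \left(-43\right) + \left(4 + \frac{72}{7}\right)} = \frac{1}{-4859 + \frac{100}{7}} = \frac{1}{- \frac{33913}{7}} = - \frac{7}{33913}$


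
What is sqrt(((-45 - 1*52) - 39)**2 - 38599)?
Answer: I*sqrt(20103) ≈ 141.79*I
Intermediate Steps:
sqrt(((-45 - 1*52) - 39)**2 - 38599) = sqrt(((-45 - 52) - 39)**2 - 38599) = sqrt((-97 - 39)**2 - 38599) = sqrt((-136)**2 - 38599) = sqrt(18496 - 38599) = sqrt(-20103) = I*sqrt(20103)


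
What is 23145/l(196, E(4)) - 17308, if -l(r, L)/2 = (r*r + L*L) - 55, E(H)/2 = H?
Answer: -266028589/15370 ≈ -17308.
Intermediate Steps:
E(H) = 2*H
l(r, L) = 110 - 2*L² - 2*r² (l(r, L) = -2*((r*r + L*L) - 55) = -2*((r² + L²) - 55) = -2*((L² + r²) - 55) = -2*(-55 + L² + r²) = 110 - 2*L² - 2*r²)
23145/l(196, E(4)) - 17308 = 23145/(110 - 2*(2*4)² - 2*196²) - 17308 = 23145/(110 - 2*8² - 2*38416) - 17308 = 23145/(110 - 2*64 - 76832) - 17308 = 23145/(110 - 128 - 76832) - 17308 = 23145/(-76850) - 17308 = 23145*(-1/76850) - 17308 = -4629/15370 - 17308 = -266028589/15370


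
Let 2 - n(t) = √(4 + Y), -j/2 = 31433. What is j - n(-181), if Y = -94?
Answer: -62868 + 3*I*√10 ≈ -62868.0 + 9.4868*I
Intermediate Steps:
j = -62866 (j = -2*31433 = -62866)
n(t) = 2 - 3*I*√10 (n(t) = 2 - √(4 - 94) = 2 - √(-90) = 2 - 3*I*√10)
j - n(-181) = -62866 - (2 - 3*I*√10) = -62866 + (-2 + 3*I*√10) = -62868 + 3*I*√10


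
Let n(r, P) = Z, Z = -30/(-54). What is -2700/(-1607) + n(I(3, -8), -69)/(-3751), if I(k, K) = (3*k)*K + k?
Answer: 91141265/54250713 ≈ 1.6800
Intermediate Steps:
Z = 5/9 (Z = -30*(-1/54) = 5/9 ≈ 0.55556)
I(k, K) = k + 3*K*k (I(k, K) = 3*K*k + k = k + 3*K*k)
n(r, P) = 5/9
-2700/(-1607) + n(I(3, -8), -69)/(-3751) = -2700/(-1607) + (5/9)/(-3751) = -2700*(-1/1607) + (5/9)*(-1/3751) = 2700/1607 - 5/33759 = 91141265/54250713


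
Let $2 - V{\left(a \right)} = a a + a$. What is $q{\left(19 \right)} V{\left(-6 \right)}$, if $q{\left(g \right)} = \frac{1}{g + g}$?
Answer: $- \frac{14}{19} \approx -0.73684$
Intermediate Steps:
$V{\left(a \right)} = 2 - a - a^{2}$ ($V{\left(a \right)} = 2 - \left(a a + a\right) = 2 - \left(a^{2} + a\right) = 2 - \left(a + a^{2}\right) = 2 - a - a^{2}$)
$q{\left(g \right)} = \frac{1}{2 g}$
$q{\left(19 \right)} V{\left(-6 \right)} = \frac{1}{2 \cdot 19} \left(2 - -6 - \left(-6\right)^{2}\right) = \frac{1}{2} \cdot \frac{1}{19} \left(2 + 6 - 36\right) = \frac{2 + 6 - 36}{38} = \frac{1}{38} \left(-28\right) = - \frac{14}{19}$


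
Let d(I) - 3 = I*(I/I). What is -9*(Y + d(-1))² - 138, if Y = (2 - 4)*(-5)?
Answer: -1434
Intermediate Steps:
d(I) = 3 + I (d(I) = 3 + I*(I/I) = 3 + I*1 = 3 + I)
Y = 10 (Y = -2*(-5) = 10)
-9*(Y + d(-1))² - 138 = -9*(10 + (3 - 1))² - 138 = -9*(10 + 2)² - 138 = -9*12² - 138 = -9*144 - 138 = -1296 - 138 = -1434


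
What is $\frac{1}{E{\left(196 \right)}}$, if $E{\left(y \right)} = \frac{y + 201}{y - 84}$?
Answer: $\frac{112}{397} \approx 0.28212$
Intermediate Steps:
$E{\left(y \right)} = \frac{201 + y}{-84 + y}$
$\frac{1}{E{\left(196 \right)}} = \frac{1}{\frac{1}{-84 + 196} \left(201 + 196\right)} = \frac{1}{\frac{1}{112} \cdot 397} = \frac{1}{\frac{397}{112}} = \frac{112}{397}$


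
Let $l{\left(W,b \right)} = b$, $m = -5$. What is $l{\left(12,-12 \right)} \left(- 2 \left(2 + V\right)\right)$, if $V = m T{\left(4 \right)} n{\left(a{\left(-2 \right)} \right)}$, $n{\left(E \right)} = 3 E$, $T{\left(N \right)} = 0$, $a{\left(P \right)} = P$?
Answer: $48$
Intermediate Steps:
$V = 0$ ($V = \left(-5\right) 0 \cdot 3 \left(-2\right) = 0 \left(-6\right) = 0$)
$l{\left(12,-12 \right)} \left(- 2 \left(2 + V\right)\right) = - 12 \left(- 2 \left(2 + 0\right)\right) = - 12 \left(\left(-2\right) 2\right) = \left(-12\right) \left(-4\right) = 48$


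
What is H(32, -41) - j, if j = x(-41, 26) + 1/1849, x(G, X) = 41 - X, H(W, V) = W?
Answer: 31432/1849 ≈ 16.999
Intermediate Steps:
j = 27736/1849 (j = (41 - 1*26) + 1/1849 = (41 - 26) + 1/1849 = 15 + 1/1849 = 27736/1849 ≈ 15.001)
H(32, -41) - j = 32 - 1*27736/1849 = 32 - 27736/1849 = 31432/1849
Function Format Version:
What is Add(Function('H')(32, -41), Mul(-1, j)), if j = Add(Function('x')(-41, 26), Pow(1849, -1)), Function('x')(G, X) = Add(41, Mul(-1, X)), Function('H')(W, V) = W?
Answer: Rational(31432, 1849) ≈ 16.999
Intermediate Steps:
j = Rational(27736, 1849) (j = Add(Add(41, Mul(-1, 26)), Pow(1849, -1)) = Add(Add(41, -26), Rational(1, 1849)) = Add(15, Rational(1, 1849)) = Rational(27736, 1849) ≈ 15.001)
Add(Function('H')(32, -41), Mul(-1, j)) = Add(32, Mul(-1, Rational(27736, 1849))) = Add(32, Rational(-27736, 1849)) = Rational(31432, 1849)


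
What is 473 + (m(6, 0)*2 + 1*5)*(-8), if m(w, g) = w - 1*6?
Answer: 433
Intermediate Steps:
m(w, g) = -6 + w (m(w, g) = w - 6 = -6 + w)
473 + (m(6, 0)*2 + 1*5)*(-8) = 473 + ((-6 + 6)*2 + 1*5)*(-8) = 473 + (0*2 + 5)*(-8) = 473 + (0 + 5)*(-8) = 473 + 5*(-8) = 473 - 40 = 433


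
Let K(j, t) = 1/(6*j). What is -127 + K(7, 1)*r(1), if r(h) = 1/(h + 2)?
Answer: -16001/126 ≈ -126.99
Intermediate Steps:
K(j, t) = 1/(6*j)
r(h) = 1/(2 + h)
-127 + K(7, 1)*r(1) = -127 + ((1/6)/7)/(2 + 1) = -127 + ((1/6)*(1/7))/3 = -127 + (1/42)*(1/3) = -127 + 1/126 = -16001/126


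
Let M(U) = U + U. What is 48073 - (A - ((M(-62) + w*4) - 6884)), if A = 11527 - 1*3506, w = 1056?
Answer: 37268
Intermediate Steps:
M(U) = 2*U
A = 8021 (A = 11527 - 3506 = 8021)
48073 - (A - ((M(-62) + w*4) - 6884)) = 48073 - (8021 - ((2*(-62) + 1056*4) - 6884)) = 48073 - (8021 - ((-124 + 4224) - 6884)) = 48073 - (8021 - (4100 - 6884)) = 48073 - (8021 - 1*(-2784)) = 48073 - (8021 + 2784) = 48073 - 1*10805 = 48073 - 10805 = 37268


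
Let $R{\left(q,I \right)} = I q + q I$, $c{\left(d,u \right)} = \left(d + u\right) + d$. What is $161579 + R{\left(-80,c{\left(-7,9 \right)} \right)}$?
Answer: $162379$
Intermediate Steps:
$c{\left(d,u \right)} = u + 2 d$
$R{\left(q,I \right)} = 2 I q$ ($R{\left(q,I \right)} = I q + I q = 2 I q$)
$161579 + R{\left(-80,c{\left(-7,9 \right)} \right)} = 161579 + 2 \left(9 + 2 \left(-7\right)\right) \left(-80\right) = 161579 + 2 \left(9 - 14\right) \left(-80\right) = 161579 + 2 \left(-5\right) \left(-80\right) = 161579 + 800 = 162379$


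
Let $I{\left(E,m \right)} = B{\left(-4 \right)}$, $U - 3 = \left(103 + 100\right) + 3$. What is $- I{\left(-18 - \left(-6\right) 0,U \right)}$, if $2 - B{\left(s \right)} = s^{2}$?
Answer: $14$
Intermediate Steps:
$B{\left(s \right)} = 2 - s^{2}$
$U = 209$ ($U = 3 + \left(\left(103 + 100\right) + 3\right) = 3 + \left(203 + 3\right) = 3 + 206 = 209$)
$I{\left(E,m \right)} = -14$ ($I{\left(E,m \right)} = 2 - \left(-4\right)^{2} = 2 - 16 = -14$)
$- I{\left(-18 - \left(-6\right) 0,U \right)} = \left(-1\right) \left(-14\right) = 14$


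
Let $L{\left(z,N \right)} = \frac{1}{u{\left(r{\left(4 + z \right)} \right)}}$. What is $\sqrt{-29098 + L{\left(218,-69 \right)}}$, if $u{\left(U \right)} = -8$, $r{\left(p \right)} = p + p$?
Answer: $\frac{3 i \sqrt{51730}}{4} \approx 170.58 i$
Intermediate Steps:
$r{\left(p \right)} = 2 p$
$L{\left(z,N \right)} = - \frac{1}{8}$ ($L{\left(z,N \right)} = \frac{1}{-8} = - \frac{1}{8}$)
$\sqrt{-29098 + L{\left(218,-69 \right)}} = \sqrt{-29098 - \frac{1}{8}} = \sqrt{- \frac{232785}{8}} = \frac{3 i \sqrt{51730}}{4}$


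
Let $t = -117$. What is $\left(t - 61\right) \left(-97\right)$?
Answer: $17266$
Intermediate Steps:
$\left(t - 61\right) \left(-97\right) = \left(-117 - 61\right) \left(-97\right) = \left(-178\right) \left(-97\right) = 17266$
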